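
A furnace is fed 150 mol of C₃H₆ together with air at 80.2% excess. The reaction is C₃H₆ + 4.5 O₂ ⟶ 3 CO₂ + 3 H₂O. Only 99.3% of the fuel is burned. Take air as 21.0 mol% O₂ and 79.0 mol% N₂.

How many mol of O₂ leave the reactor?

Stoichiometric O₂ = 4.5 × 150 = 675 mol; O₂ fed = 675 × 1.802 = 1216 mol.
N₂ fed = 1216 × 79/21 = 4576 mol.
Fuel reacted = 0.993 × 150 → ξ = 148.9 mol.
Outlet (n = n₀ + ν ξ):
  C₃H₆: 150 − 1(148.9) = 1.05
  O₂: 1216 − 4.5(148.9) = 546.1
  N₂: 4576 (inert)
  CO₂: 0 + 3(148.9) = 446.8
  H₂O: 0 + 3(148.9) = 446.8

546 mol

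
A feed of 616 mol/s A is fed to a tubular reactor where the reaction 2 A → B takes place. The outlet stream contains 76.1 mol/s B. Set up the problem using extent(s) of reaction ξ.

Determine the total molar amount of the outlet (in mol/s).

540 mol/s

For B: n = n₀ + 1ξ → 76.1 = 0 + 1ξ, giving ξ = 76.1 mol/s.
Outlet amounts (n = n₀ + ν ξ):
  A: 616 − 2(76.1) = 463.8
  B: 0 + 1(76.1) = 76.1
Total out = 463.8 + 76.1 = 539.9 mol/s.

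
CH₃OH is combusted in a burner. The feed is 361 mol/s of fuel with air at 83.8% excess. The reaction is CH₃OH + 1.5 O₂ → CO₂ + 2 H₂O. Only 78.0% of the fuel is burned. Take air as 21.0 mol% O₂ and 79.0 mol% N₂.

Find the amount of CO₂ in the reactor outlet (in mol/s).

Stoichiometric O₂ = 1.5 × 361 = 541.5 mol/s; O₂ fed = 541.5 × 1.838 = 995.3 mol/s.
N₂ fed = 995.3 × 79/21 = 3744 mol/s.
Fuel reacted = 0.78 × 361 → ξ = 281.6 mol/s.
Outlet (n = n₀ + ν ξ):
  CH₃OH: 361 − 1(281.6) = 79.42
  O₂: 995.3 − 1.5(281.6) = 572.9
  N₂: 3744 (inert)
  CO₂: 0 + 1(281.6) = 281.6
  H₂O: 0 + 2(281.6) = 563.2

282 mol/s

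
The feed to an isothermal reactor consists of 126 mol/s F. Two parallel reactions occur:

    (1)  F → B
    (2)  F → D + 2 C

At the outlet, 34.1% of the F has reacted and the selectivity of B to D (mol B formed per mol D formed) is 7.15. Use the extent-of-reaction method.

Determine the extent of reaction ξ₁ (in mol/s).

Conversion of F: F consumed = 0.341 × 126 = 42.97 mol/s = 1ξ₁ + 1ξ₂.
Selectivity: 1ξ₁ / (1ξ₂) = 7.15 → ξ₁ = 7.15 ξ₂.
Substitute: (1·7.15 + 1) ξ₂ = 42.97 → ξ₂ = 5.272 mol/s, ξ₁ = 37.69 mol/s.
Outlet amounts (n = n₀ + Σ ν·ξ):
  F: 126 − 1(37.69) − 1(5.272) = 83.03
  B: 0 + 1(37.69) = 37.69
  D: 0 + 1(5.272) = 5.272
  C: 0 + 2(5.272) = 10.54

ξ₁ = 37.7 mol/s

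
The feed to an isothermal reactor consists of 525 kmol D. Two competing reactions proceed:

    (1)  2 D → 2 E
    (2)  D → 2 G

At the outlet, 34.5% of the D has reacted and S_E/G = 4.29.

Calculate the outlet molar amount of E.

162 kmol

Conversion of D: D consumed = 0.345 × 525 = 181.1 kmol = 2ξ₁ + 1ξ₂.
Selectivity: 2ξ₁ / (2ξ₂) = 4.29 → ξ₁ = 4.29 ξ₂.
Substitute: (2·4.29 + 1) ξ₂ = 181.1 → ξ₂ = 18.91 kmol, ξ₁ = 81.11 kmol.
Outlet amounts (n = n₀ + Σ ν·ξ):
  D: 525 − 2(81.11) − 1(18.91) = 343.9
  E: 0 + 2(81.11) = 162.2
  G: 0 + 2(18.91) = 37.81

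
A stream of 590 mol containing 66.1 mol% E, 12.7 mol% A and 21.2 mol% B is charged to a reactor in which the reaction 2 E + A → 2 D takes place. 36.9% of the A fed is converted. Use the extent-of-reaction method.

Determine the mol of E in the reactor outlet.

A reacted = 0.369 × 74.93 = 27.65 mol; ν_A = −1, so ξ = 27.65/1 = 27.65 mol.
Outlet amounts (n = n₀ + ν ξ):
  E: 390 − 2(27.65) = 334.7
  A: 74.93 − 1(27.65) = 47.28
  D: 0 + 2(27.65) = 55.3
  B: 125.1 (inert)

335 mol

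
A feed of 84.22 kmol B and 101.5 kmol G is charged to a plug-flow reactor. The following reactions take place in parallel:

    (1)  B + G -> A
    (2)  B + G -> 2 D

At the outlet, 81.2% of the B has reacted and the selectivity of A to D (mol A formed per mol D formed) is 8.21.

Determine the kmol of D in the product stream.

Conversion of B: B consumed = 0.812 × 84.22 = 68.39 kmol = 1ξ₁ + 1ξ₂.
Selectivity: 1ξ₁ / (2ξ₂) = 8.21 → ξ₁ = 16.42 ξ₂.
Substitute: (1·16.42 + 1) ξ₂ = 68.39 → ξ₂ = 3.926 kmol, ξ₁ = 64.46 kmol.
Outlet amounts (n = n₀ + Σ ν·ξ):
  B: 84.22 − 1(64.46) − 1(3.926) = 15.83
  G: 101.5 − 1(64.46) − 1(3.926) = 33.11
  A: 0 + 1(64.46) = 64.46
  D: 0 + 2(3.926) = 7.852

7.85 kmol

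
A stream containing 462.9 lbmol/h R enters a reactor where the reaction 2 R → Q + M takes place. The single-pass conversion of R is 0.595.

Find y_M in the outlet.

0.297

R reacted = 0.595 × 462.9 = 275.4 lbmol/h; ν_R = −2, so ξ = 275.4/2 = 137.7 lbmol/h.
Outlet amounts (n = n₀ + ν ξ):
  R: 462.9 − 2(137.7) = 187.5
  Q: 0 + 1(137.7) = 137.7
  M: 0 + 1(137.7) = 137.7
Total out = 462.9 lbmol/h; y_M = 137.7 / 462.9 = 0.2975.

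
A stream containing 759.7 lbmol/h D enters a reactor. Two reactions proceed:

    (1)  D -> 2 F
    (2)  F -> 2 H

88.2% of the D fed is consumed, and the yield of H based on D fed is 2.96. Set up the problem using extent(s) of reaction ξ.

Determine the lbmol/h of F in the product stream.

216 lbmol/h

Conversion of D: D consumed = 1ξ₁ = 0.882 × 759.7 → ξ₁ = 670.1 lbmol/h.
Yield of H: 2ξ₂ / 759.7 = 2.96 → ξ₂ = 1124 lbmol/h.
Outlet amounts (n = n₀ + Σ ν·ξ):
  D: 759.7 − 1(670.1) = 89.64
  F: 0 + 2(670.1) − 1(1124) = 215.8
  H: 0 + 2(1124) = 2249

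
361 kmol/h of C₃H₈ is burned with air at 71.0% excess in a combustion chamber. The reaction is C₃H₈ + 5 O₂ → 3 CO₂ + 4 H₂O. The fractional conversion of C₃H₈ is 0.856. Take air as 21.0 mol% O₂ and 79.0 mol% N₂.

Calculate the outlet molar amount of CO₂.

Stoichiometric O₂ = 5 × 361 = 1805 kmol/h; O₂ fed = 1805 × 1.710 = 3087 kmol/h.
N₂ fed = 3087 × 79/21 = 11610 kmol/h.
Fuel reacted = 0.856 × 361 → ξ = 309 kmol/h.
Outlet (n = n₀ + ν ξ):
  C₃H₈: 361 − 1(309) = 51.98
  O₂: 3087 − 5(309) = 1541
  N₂: 11610 (inert)
  CO₂: 0 + 3(309) = 927
  H₂O: 0 + 4(309) = 1236

927 kmol/h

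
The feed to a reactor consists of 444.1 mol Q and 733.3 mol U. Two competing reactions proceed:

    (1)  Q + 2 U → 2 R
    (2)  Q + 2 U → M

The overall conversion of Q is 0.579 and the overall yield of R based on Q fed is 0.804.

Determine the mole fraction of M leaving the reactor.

Yield of R: 2ξ₁ / 444.1 = 0.804 → ξ₁ = 178.5 mol.
Conversion of Q: 1ξ₁ + 1ξ₂ = 0.579 × 444.1 = 257.1 → ξ₂ = 78.61 mol.
Outlet amounts (n = n₀ + Σ ν·ξ):
  Q: 444.1 − 1(178.5) − 1(78.61) = 187
  U: 733.3 − 2(178.5) − 2(78.61) = 219
  R: 0 + 2(178.5) = 357.1
  M: 0 + 1(78.61) = 78.61
Total out = 841.7 mol; y_M = 78.61 / 841.7 = 0.09339.

0.0934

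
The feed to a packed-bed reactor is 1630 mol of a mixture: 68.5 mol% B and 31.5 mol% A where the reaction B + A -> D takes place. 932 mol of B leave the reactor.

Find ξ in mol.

ξ = 185 mol

For B: n = n₀ − 1ξ → 932 = 1117 − 1ξ, giving ξ = 184.5 mol.
Outlet amounts (n = n₀ + ν ξ):
  B: 1117 − 1(184.5) = 932
  A: 513.5 − 1(184.5) = 328.9
  D: 0 + 1(184.5) = 184.5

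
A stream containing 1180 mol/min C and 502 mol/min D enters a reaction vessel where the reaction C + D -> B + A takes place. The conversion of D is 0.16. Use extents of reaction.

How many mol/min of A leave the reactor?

80.3 mol/min

D reacted = 0.16 × 502 = 80.32 mol/min; ν_D = −1, so ξ = 80.32/1 = 80.32 mol/min.
Outlet amounts (n = n₀ + ν ξ):
  C: 1180 − 1(80.32) = 1100
  D: 502 − 1(80.32) = 421.7
  B: 0 + 1(80.32) = 80.32
  A: 0 + 1(80.32) = 80.32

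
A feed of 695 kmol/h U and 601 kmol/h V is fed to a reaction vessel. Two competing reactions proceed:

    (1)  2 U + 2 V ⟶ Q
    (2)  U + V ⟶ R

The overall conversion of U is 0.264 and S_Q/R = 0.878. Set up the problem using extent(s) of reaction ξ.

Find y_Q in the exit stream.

Conversion of U: U consumed = 0.264 × 695 = 183.5 kmol/h = 2ξ₁ + 1ξ₂.
Selectivity: 1ξ₁ / (1ξ₂) = 0.878 → ξ₁ = 0.878 ξ₂.
Substitute: (2·0.878 + 1) ξ₂ = 183.5 → ξ₂ = 66.57 kmol/h, ξ₁ = 58.45 kmol/h.
Outlet amounts (n = n₀ + Σ ν·ξ):
  U: 695 − 2(58.45) − 1(66.57) = 511.5
  V: 601 − 2(58.45) − 1(66.57) = 417.5
  Q: 0 + 1(58.45) = 58.45
  R: 0 + 1(66.57) = 66.57
Total out = 1054 kmol/h; y_Q = 58.45 / 1054 = 0.05545.

0.0555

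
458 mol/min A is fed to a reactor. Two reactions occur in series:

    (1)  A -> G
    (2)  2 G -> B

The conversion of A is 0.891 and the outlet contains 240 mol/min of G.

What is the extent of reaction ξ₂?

Conversion of A: A consumed = 1ξ₁ = 0.891 × 458 → ξ₁ = 408.1 mol/min.
G balance: n_G = 0 + 1ξ₁ − 2ξ₂ = 240 → ξ₂ = (1·408.1 − 240)/2 = 84.04 mol/min.
Outlet amounts (n = n₀ + Σ ν·ξ):
  A: 458 − 1(408.1) = 49.92
  G: 0 + 1(408.1) − 2(84.04) = 240
  B: 0 + 1(84.04) = 84.04

ξ₂ = 84 mol/min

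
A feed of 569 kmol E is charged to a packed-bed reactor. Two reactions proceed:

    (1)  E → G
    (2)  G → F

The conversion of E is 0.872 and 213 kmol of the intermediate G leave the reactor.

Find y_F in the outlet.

Conversion of E: E consumed = 1ξ₁ = 0.872 × 569 → ξ₁ = 496.2 kmol.
G balance: n_G = 0 + 1ξ₁ − 1ξ₂ = 213 → ξ₂ = (1·496.2 − 213)/1 = 283.2 kmol.
Outlet amounts (n = n₀ + Σ ν·ξ):
  E: 569 − 1(496.2) = 72.83
  G: 0 + 1(496.2) − 1(283.2) = 213
  F: 0 + 1(283.2) = 283.2
Total out = 569 kmol; y_F = 283.2 / 569 = 0.4977.

0.498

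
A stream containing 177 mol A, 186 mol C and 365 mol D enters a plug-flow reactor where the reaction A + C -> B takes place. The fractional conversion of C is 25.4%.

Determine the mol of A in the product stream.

130 mol

C reacted = 0.254 × 186 = 47.24 mol; ν_C = −1, so ξ = 47.24/1 = 47.24 mol.
Outlet amounts (n = n₀ + ν ξ):
  A: 177 − 1(47.24) = 129.8
  C: 186 − 1(47.24) = 138.8
  B: 0 + 1(47.24) = 47.24
  D: 365 (inert)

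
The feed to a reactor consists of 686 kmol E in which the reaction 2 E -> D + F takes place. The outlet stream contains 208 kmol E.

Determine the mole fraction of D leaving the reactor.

0.348

For E: n = n₀ − 2ξ → 208 = 686 − 2ξ, giving ξ = 239 kmol.
Outlet amounts (n = n₀ + ν ξ):
  E: 686 − 2(239) = 208
  D: 0 + 1(239) = 239
  F: 0 + 1(239) = 239
Total out = 686 kmol; y_D = 239 / 686 = 0.3484.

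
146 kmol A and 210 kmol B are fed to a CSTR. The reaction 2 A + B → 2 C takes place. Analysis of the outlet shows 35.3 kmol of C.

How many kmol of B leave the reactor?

For C: n = n₀ + 2ξ → 35.3 = 0 + 2ξ, giving ξ = 17.65 kmol.
Outlet amounts (n = n₀ + ν ξ):
  A: 146 − 2(17.65) = 110.7
  B: 210 − 1(17.65) = 192.3
  C: 0 + 2(17.65) = 35.3

192 kmol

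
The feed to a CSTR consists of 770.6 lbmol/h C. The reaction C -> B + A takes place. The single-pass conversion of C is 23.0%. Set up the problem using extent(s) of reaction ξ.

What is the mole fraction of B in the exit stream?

C reacted = 0.23 × 770.6 = 177.2 lbmol/h; ν_C = −1, so ξ = 177.2/1 = 177.2 lbmol/h.
Outlet amounts (n = n₀ + ν ξ):
  C: 770.6 − 1(177.2) = 593.4
  B: 0 + 1(177.2) = 177.2
  A: 0 + 1(177.2) = 177.2
Total out = 947.8 lbmol/h; y_B = 177.2 / 947.8 = 0.187.

0.187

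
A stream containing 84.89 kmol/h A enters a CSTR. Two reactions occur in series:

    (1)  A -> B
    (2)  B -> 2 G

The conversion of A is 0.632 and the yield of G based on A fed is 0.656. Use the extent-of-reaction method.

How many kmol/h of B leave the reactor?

25.8 kmol/h

Conversion of A: A consumed = 1ξ₁ = 0.632 × 84.89 → ξ₁ = 53.65 kmol/h.
Yield of G: 2ξ₂ / 84.89 = 0.656 → ξ₂ = 27.84 kmol/h.
Outlet amounts (n = n₀ + Σ ν·ξ):
  A: 84.89 − 1(53.65) = 31.24
  B: 0 + 1(53.65) − 1(27.84) = 25.81
  G: 0 + 2(27.84) = 55.69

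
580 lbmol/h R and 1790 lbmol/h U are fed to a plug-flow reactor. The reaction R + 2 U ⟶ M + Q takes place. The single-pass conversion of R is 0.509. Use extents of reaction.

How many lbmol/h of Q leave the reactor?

295 lbmol/h

R reacted = 0.509 × 580 = 295.2 lbmol/h; ν_R = −1, so ξ = 295.2/1 = 295.2 lbmol/h.
Outlet amounts (n = n₀ + ν ξ):
  R: 580 − 1(295.2) = 284.8
  U: 1790 − 2(295.2) = 1200
  M: 0 + 1(295.2) = 295.2
  Q: 0 + 1(295.2) = 295.2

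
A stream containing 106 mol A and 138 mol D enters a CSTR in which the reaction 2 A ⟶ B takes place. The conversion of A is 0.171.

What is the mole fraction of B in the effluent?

A reacted = 0.171 × 106 = 18.13 mol; ν_A = −2, so ξ = 18.13/2 = 9.063 mol.
Outlet amounts (n = n₀ + ν ξ):
  A: 106 − 2(9.063) = 87.87
  B: 0 + 1(9.063) = 9.063
  D: 138 (inert)
Total out = 234.9 mol; y_B = 9.063 / 234.9 = 0.03858.

0.0386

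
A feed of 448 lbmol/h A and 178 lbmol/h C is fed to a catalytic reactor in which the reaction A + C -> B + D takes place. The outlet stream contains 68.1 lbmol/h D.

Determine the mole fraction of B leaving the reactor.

0.109

For D: n = n₀ + 1ξ → 68.1 = 0 + 1ξ, giving ξ = 68.1 lbmol/h.
Outlet amounts (n = n₀ + ν ξ):
  A: 448 − 1(68.1) = 379.9
  C: 178 − 1(68.1) = 109.9
  B: 0 + 1(68.1) = 68.1
  D: 0 + 1(68.1) = 68.1
Total out = 626 lbmol/h; y_B = 68.1 / 626 = 0.1088.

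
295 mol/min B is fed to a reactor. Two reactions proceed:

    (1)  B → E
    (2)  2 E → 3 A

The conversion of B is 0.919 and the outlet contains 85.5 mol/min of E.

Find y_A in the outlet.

Conversion of B: B consumed = 1ξ₁ = 0.919 × 295 → ξ₁ = 271.1 mol/min.
E balance: n_E = 0 + 1ξ₁ − 2ξ₂ = 85.5 → ξ₂ = (1·271.1 − 85.5)/2 = 92.8 mol/min.
Outlet amounts (n = n₀ + Σ ν·ξ):
  B: 295 − 1(271.1) = 23.89
  E: 0 + 1(271.1) − 2(92.8) = 85.5
  A: 0 + 3(92.8) = 278.4
Total out = 387.8 mol/min; y_A = 278.4 / 387.8 = 0.7179.

0.718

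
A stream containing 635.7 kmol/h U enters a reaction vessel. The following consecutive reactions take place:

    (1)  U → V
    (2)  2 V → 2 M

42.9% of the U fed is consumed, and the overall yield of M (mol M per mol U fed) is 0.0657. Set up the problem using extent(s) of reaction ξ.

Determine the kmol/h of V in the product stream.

231 kmol/h

Conversion of U: U consumed = 1ξ₁ = 0.429 × 635.7 → ξ₁ = 272.7 kmol/h.
Yield of M: 2ξ₂ / 635.7 = 0.0657 → ξ₂ = 20.88 kmol/h.
Outlet amounts (n = n₀ + Σ ν·ξ):
  U: 635.7 − 1(272.7) = 363
  V: 0 + 1(272.7) − 2(20.88) = 230.9
  M: 0 + 2(20.88) = 41.77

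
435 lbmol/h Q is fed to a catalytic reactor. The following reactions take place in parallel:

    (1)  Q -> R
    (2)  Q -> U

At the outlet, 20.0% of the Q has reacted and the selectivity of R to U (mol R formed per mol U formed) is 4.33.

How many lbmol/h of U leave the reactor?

Conversion of Q: Q consumed = 0.2 × 435 = 87 lbmol/h = 1ξ₁ + 1ξ₂.
Selectivity: 1ξ₁ / (1ξ₂) = 4.33 → ξ₁ = 4.33 ξ₂.
Substitute: (1·4.33 + 1) ξ₂ = 87 → ξ₂ = 16.32 lbmol/h, ξ₁ = 70.68 lbmol/h.
Outlet amounts (n = n₀ + Σ ν·ξ):
  Q: 435 − 1(70.68) − 1(16.32) = 348
  R: 0 + 1(70.68) = 70.68
  U: 0 + 1(16.32) = 16.32

16.3 lbmol/h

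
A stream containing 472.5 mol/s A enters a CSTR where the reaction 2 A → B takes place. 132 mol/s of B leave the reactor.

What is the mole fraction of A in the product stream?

For B: n = n₀ + 1ξ → 132 = 0 + 1ξ, giving ξ = 132 mol/s.
Outlet amounts (n = n₀ + ν ξ):
  A: 472.5 − 2(132) = 208.5
  B: 0 + 1(132) = 132
Total out = 340.5 mol/s; y_A = 208.5 / 340.5 = 0.6123.

0.612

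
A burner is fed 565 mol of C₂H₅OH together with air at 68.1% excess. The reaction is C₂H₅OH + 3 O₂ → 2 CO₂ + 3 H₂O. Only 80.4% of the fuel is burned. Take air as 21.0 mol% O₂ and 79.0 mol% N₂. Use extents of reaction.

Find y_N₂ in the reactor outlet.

Stoichiometric O₂ = 3 × 565 = 1695 mol; O₂ fed = 1695 × 1.681 = 2849 mol.
N₂ fed = 2849 × 79/21 = 10720 mol.
Fuel reacted = 0.804 × 565 → ξ = 454.3 mol.
Outlet (n = n₀ + ν ξ):
  C₂H₅OH: 565 − 1(454.3) = 110.7
  O₂: 2849 − 3(454.3) = 1487
  N₂: 10720 (inert)
  CO₂: 0 + 2(454.3) = 908.5
  H₂O: 0 + 3(454.3) = 1363
Total out = 14590 mol; y_N₂ = 10720 / 14590 = 0.7348.

0.735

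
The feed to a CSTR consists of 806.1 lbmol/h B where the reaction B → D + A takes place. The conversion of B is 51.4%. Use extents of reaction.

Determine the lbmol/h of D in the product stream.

B reacted = 0.514 × 806.1 = 414.3 lbmol/h; ν_B = −1, so ξ = 414.3/1 = 414.3 lbmol/h.
Outlet amounts (n = n₀ + ν ξ):
  B: 806.1 − 1(414.3) = 391.8
  D: 0 + 1(414.3) = 414.3
  A: 0 + 1(414.3) = 414.3

414 lbmol/h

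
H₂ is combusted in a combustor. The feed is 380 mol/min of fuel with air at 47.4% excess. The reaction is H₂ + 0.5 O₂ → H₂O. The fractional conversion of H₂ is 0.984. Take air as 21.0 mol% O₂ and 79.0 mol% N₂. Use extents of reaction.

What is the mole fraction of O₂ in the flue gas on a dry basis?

Stoichiometric O₂ = 0.5 × 380 = 190 mol/min; O₂ fed = 190 × 1.474 = 280.1 mol/min.
N₂ fed = 280.1 × 79/21 = 1054 mol/min.
Fuel reacted = 0.984 × 380 → ξ = 373.9 mol/min.
Outlet (n = n₀ + ν ξ):
  H₂: 380 − 1(373.9) = 6.08
  O₂: 280.1 − 0.5(373.9) = 93.1
  N₂: 1054 (inert)
  H₂O: 0 + 1(373.9) = 373.9
Dry total = 1153 mol/min; y_O₂ (dry) = 93.1 / 1153 = 0.08076.

0.0808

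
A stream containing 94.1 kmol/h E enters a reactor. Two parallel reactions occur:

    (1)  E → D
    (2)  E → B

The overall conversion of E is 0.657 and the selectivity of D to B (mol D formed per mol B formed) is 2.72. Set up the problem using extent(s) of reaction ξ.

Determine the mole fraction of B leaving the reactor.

0.177

Conversion of E: E consumed = 0.657 × 94.1 = 61.82 kmol/h = 1ξ₁ + 1ξ₂.
Selectivity: 1ξ₁ / (1ξ₂) = 2.72 → ξ₁ = 2.72 ξ₂.
Substitute: (1·2.72 + 1) ξ₂ = 61.82 → ξ₂ = 16.62 kmol/h, ξ₁ = 45.2 kmol/h.
Outlet amounts (n = n₀ + Σ ν·ξ):
  E: 94.1 − 1(45.2) − 1(16.62) = 32.28
  D: 0 + 1(45.2) = 45.2
  B: 0 + 1(16.62) = 16.62
Total out = 94.1 kmol/h; y_B = 16.62 / 94.1 = 0.1766.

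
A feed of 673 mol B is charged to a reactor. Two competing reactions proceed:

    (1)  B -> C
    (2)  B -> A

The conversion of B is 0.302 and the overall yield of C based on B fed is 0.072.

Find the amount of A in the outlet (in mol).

Yield of C: 1ξ₁ / 673 = 0.072 → ξ₁ = 48.46 mol.
Conversion of B: 1ξ₁ + 1ξ₂ = 0.302 × 673 = 203.2 → ξ₂ = 154.8 mol.
Outlet amounts (n = n₀ + Σ ν·ξ):
  B: 673 − 1(48.46) − 1(154.8) = 469.8
  C: 0 + 1(48.46) = 48.46
  A: 0 + 1(154.8) = 154.8

155 mol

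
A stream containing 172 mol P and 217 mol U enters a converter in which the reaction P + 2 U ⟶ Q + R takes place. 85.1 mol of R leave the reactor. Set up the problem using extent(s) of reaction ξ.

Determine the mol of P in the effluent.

For R: n = n₀ + 1ξ → 85.1 = 0 + 1ξ, giving ξ = 85.1 mol.
Outlet amounts (n = n₀ + ν ξ):
  P: 172 − 1(85.1) = 86.9
  U: 217 − 2(85.1) = 46.8
  Q: 0 + 1(85.1) = 85.1
  R: 0 + 1(85.1) = 85.1

86.9 mol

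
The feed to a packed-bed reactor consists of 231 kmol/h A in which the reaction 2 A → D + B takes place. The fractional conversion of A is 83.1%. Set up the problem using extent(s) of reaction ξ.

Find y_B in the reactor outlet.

0.415

A reacted = 0.831 × 231 = 192 kmol/h; ν_A = −2, so ξ = 192/2 = 95.98 kmol/h.
Outlet amounts (n = n₀ + ν ξ):
  A: 231 − 2(95.98) = 39.04
  D: 0 + 1(95.98) = 95.98
  B: 0 + 1(95.98) = 95.98
Total out = 231 kmol/h; y_B = 95.98 / 231 = 0.4155.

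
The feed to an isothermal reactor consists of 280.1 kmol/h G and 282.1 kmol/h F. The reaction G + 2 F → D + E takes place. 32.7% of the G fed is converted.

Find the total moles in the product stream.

G reacted = 0.327 × 280.1 = 91.59 kmol/h; ν_G = −1, so ξ = 91.59/1 = 91.59 kmol/h.
Outlet amounts (n = n₀ + ν ξ):
  G: 280.1 − 1(91.59) = 188.5
  F: 282.1 − 2(91.59) = 98.91
  D: 0 + 1(91.59) = 91.59
  E: 0 + 1(91.59) = 91.59
Total out = 188.5 + 98.91 + 91.59 + 91.59 = 470.6 kmol/h.

471 kmol/h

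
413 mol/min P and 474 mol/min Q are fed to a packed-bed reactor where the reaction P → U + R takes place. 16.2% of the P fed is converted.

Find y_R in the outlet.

P reacted = 0.162 × 413 = 66.91 mol/min; ν_P = −1, so ξ = 66.91/1 = 66.91 mol/min.
Outlet amounts (n = n₀ + ν ξ):
  P: 413 − 1(66.91) = 346.1
  U: 0 + 1(66.91) = 66.91
  R: 0 + 1(66.91) = 66.91
  Q: 474 (inert)
Total out = 953.9 mol/min; y_R = 66.91 / 953.9 = 0.07014.

0.0701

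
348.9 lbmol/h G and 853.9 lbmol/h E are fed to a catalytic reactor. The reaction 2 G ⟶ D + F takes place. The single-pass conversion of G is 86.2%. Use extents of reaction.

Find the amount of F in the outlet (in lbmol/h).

G reacted = 0.862 × 348.9 = 300.8 lbmol/h; ν_G = −2, so ξ = 300.8/2 = 150.4 lbmol/h.
Outlet amounts (n = n₀ + ν ξ):
  G: 348.9 − 2(150.4) = 48.15
  D: 0 + 1(150.4) = 150.4
  F: 0 + 1(150.4) = 150.4
  E: 853.9 (inert)

150 lbmol/h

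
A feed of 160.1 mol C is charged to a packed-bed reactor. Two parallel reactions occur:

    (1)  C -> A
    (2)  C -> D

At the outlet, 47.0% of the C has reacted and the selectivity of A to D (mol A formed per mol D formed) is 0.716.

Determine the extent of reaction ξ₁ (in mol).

ξ₁ = 31.4 mol

Conversion of C: C consumed = 0.47 × 160.1 = 75.25 mol = 1ξ₁ + 1ξ₂.
Selectivity: 1ξ₁ / (1ξ₂) = 0.716 → ξ₁ = 0.716 ξ₂.
Substitute: (1·0.716 + 1) ξ₂ = 75.25 → ξ₂ = 43.85 mol, ξ₁ = 31.4 mol.
Outlet amounts (n = n₀ + Σ ν·ξ):
  C: 160.1 − 1(31.4) − 1(43.85) = 84.85
  A: 0 + 1(31.4) = 31.4
  D: 0 + 1(43.85) = 43.85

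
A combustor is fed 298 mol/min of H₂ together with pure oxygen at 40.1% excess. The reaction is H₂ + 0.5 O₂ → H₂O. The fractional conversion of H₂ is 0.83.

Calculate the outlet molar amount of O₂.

85.1 mol/min

Stoichiometric O₂ = 0.5 × 298 = 149 mol/min; O₂ fed = 149 × 1.401 = 208.7 mol/min.
Fuel reacted = 0.83 × 298 → ξ = 247.3 mol/min.
Outlet (n = n₀ + ν ξ):
  H₂: 298 − 1(247.3) = 50.66
  O₂: 208.7 − 0.5(247.3) = 85.08
  H₂O: 0 + 1(247.3) = 247.3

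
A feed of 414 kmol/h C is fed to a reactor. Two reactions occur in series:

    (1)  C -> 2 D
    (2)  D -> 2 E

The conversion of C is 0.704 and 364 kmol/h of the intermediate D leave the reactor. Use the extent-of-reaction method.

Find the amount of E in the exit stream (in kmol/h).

438 kmol/h

Conversion of C: C consumed = 1ξ₁ = 0.704 × 414 → ξ₁ = 291.5 kmol/h.
D balance: n_D = 0 + 2ξ₁ − 1ξ₂ = 364 → ξ₂ = (2·291.5 − 364)/1 = 218.9 kmol/h.
Outlet amounts (n = n₀ + Σ ν·ξ):
  C: 414 − 1(291.5) = 122.5
  D: 0 + 2(291.5) − 1(218.9) = 364
  E: 0 + 2(218.9) = 437.8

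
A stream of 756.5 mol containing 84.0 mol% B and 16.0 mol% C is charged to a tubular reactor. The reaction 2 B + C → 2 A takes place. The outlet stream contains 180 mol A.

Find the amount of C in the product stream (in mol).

31 mol

For A: n = n₀ + 2ξ → 180 = 0 + 2ξ, giving ξ = 90 mol.
Outlet amounts (n = n₀ + ν ξ):
  B: 635.5 − 2(90) = 455.5
  C: 121 − 1(90) = 31.04
  A: 0 + 2(90) = 180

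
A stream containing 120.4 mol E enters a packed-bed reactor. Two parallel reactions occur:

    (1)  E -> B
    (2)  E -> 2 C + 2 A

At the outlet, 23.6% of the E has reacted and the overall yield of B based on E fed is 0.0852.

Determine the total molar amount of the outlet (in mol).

175 mol

Yield of B: 1ξ₁ / 120.4 = 0.0852 → ξ₁ = 10.26 mol.
Conversion of E: 1ξ₁ + 1ξ₂ = 0.236 × 120.4 = 28.41 → ξ₂ = 18.16 mol.
Outlet amounts (n = n₀ + Σ ν·ξ):
  E: 120.4 − 1(10.26) − 1(18.16) = 91.99
  B: 0 + 1(10.26) = 10.26
  C: 0 + 2(18.16) = 36.31
  A: 0 + 2(18.16) = 36.31
Total out = 91.99 + 10.26 + 36.31 + 36.31 = 174.9 mol.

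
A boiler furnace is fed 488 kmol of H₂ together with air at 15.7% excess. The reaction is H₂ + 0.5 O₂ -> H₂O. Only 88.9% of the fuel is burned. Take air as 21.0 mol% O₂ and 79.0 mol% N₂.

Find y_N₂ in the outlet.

Stoichiometric O₂ = 0.5 × 488 = 244 kmol; O₂ fed = 244 × 1.157 = 282.3 kmol.
N₂ fed = 282.3 × 79/21 = 1062 kmol.
Fuel reacted = 0.889 × 488 → ξ = 433.8 kmol.
Outlet (n = n₀ + ν ξ):
  H₂: 488 − 1(433.8) = 54.17
  O₂: 282.3 − 0.5(433.8) = 65.39
  N₂: 1062 (inert)
  H₂O: 0 + 1(433.8) = 433.8
Total out = 1615 kmol; y_N₂ = 1062 / 1615 = 0.6574.

0.657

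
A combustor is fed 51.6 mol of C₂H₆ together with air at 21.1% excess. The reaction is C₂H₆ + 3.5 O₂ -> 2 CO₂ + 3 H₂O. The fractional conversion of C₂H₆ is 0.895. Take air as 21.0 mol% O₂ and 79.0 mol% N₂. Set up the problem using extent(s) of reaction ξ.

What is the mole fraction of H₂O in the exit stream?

Stoichiometric O₂ = 3.5 × 51.6 = 180.6 mol; O₂ fed = 180.6 × 1.211 = 218.7 mol.
N₂ fed = 218.7 × 79/21 = 822.8 mol.
Fuel reacted = 0.895 × 51.6 → ξ = 46.18 mol.
Outlet (n = n₀ + ν ξ):
  C₂H₆: 51.6 − 1(46.18) = 5.418
  O₂: 218.7 − 3.5(46.18) = 57.07
  N₂: 822.8 (inert)
  CO₂: 0 + 2(46.18) = 92.36
  H₂O: 0 + 3(46.18) = 138.5
Total out = 1116 mol; y_H₂O = 138.5 / 1116 = 0.1241.

0.124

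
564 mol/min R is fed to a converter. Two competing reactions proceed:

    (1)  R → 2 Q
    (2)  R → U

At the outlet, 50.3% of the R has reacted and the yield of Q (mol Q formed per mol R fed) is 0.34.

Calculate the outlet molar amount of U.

188 mol/min

Yield of Q: 2ξ₁ / 564 = 0.34 → ξ₁ = 95.88 mol/min.
Conversion of R: 1ξ₁ + 1ξ₂ = 0.503 × 564 = 283.7 → ξ₂ = 187.8 mol/min.
Outlet amounts (n = n₀ + Σ ν·ξ):
  R: 564 − 1(95.88) − 1(187.8) = 280.3
  Q: 0 + 2(95.88) = 191.8
  U: 0 + 1(187.8) = 187.8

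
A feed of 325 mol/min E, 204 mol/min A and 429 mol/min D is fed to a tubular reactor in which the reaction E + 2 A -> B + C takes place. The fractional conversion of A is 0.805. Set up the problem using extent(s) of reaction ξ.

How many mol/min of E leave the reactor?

A reacted = 0.805 × 204 = 164.2 mol/min; ν_A = −2, so ξ = 164.2/2 = 82.11 mol/min.
Outlet amounts (n = n₀ + ν ξ):
  E: 325 − 1(82.11) = 242.9
  A: 204 − 2(82.11) = 39.78
  B: 0 + 1(82.11) = 82.11
  C: 0 + 1(82.11) = 82.11
  D: 429 (inert)

243 mol/min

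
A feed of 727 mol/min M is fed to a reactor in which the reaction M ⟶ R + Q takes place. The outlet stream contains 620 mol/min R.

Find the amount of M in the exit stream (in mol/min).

For R: n = n₀ + 1ξ → 620 = 0 + 1ξ, giving ξ = 620 mol/min.
Outlet amounts (n = n₀ + ν ξ):
  M: 727 − 1(620) = 107
  R: 0 + 1(620) = 620
  Q: 0 + 1(620) = 620

107 mol/min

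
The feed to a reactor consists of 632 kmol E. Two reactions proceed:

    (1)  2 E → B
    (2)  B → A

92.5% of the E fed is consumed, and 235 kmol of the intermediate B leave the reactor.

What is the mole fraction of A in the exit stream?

0.169

Conversion of E: E consumed = 2ξ₁ = 0.925 × 632 → ξ₁ = 292.3 kmol.
B balance: n_B = 0 + 1ξ₁ − 1ξ₂ = 235 → ξ₂ = (1·292.3 − 235)/1 = 57.3 kmol.
Outlet amounts (n = n₀ + Σ ν·ξ):
  E: 632 − 2(292.3) = 47.4
  B: 0 + 1(292.3) − 1(57.3) = 235
  A: 0 + 1(57.3) = 57.3
Total out = 339.7 kmol; y_A = 57.3 / 339.7 = 0.1687.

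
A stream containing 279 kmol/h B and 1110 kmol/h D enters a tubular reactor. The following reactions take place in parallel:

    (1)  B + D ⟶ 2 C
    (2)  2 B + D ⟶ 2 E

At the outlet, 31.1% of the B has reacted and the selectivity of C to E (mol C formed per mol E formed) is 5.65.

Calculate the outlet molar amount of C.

128 kmol/h

Conversion of B: B consumed = 0.311 × 279 = 86.77 kmol/h = 1ξ₁ + 2ξ₂.
Selectivity: 2ξ₁ / (2ξ₂) = 5.65 → ξ₁ = 5.65 ξ₂.
Substitute: (1·5.65 + 2) ξ₂ = 86.77 → ξ₂ = 11.34 kmol/h, ξ₁ = 64.08 kmol/h.
Outlet amounts (n = n₀ + Σ ν·ξ):
  B: 279 − 1(64.08) − 2(11.34) = 192.2
  D: 1110 − 1(64.08) − 1(11.34) = 1035
  C: 0 + 2(64.08) = 128.2
  E: 0 + 2(11.34) = 22.68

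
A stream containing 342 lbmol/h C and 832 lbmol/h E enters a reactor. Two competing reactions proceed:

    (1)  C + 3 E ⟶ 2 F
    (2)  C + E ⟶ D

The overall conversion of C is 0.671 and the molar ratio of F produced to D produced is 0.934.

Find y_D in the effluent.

0.18

Conversion of C: C consumed = 0.671 × 342 = 229.5 lbmol/h = 1ξ₁ + 1ξ₂.
Selectivity: 2ξ₁ / (1ξ₂) = 0.934 → ξ₁ = 0.467 ξ₂.
Substitute: (1·0.467 + 1) ξ₂ = 229.5 → ξ₂ = 156.4 lbmol/h, ξ₁ = 73.05 lbmol/h.
Outlet amounts (n = n₀ + Σ ν·ξ):
  C: 342 − 1(73.05) − 1(156.4) = 112.5
  E: 832 − 3(73.05) − 1(156.4) = 456.4
  F: 0 + 2(73.05) = 146.1
  D: 0 + 1(156.4) = 156.4
Total out = 871.5 lbmol/h; y_D = 156.4 / 871.5 = 0.1795.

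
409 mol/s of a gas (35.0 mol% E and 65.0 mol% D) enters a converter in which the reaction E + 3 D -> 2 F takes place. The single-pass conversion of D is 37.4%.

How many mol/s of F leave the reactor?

66.3 mol/s

D reacted = 0.374 × 265.9 = 99.43 mol/s; ν_D = −3, so ξ = 99.43/3 = 33.14 mol/s.
Outlet amounts (n = n₀ + ν ξ):
  E: 143.2 − 1(33.14) = 110
  D: 265.9 − 3(33.14) = 166.4
  F: 0 + 2(33.14) = 66.29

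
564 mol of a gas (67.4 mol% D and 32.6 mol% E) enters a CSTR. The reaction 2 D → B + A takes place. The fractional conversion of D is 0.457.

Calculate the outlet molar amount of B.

86.9 mol

D reacted = 0.457 × 380.1 = 173.7 mol; ν_D = −2, so ξ = 173.7/2 = 86.86 mol.
Outlet amounts (n = n₀ + ν ξ):
  D: 380.1 − 2(86.86) = 206.4
  B: 0 + 1(86.86) = 86.86
  A: 0 + 1(86.86) = 86.86
  E: 183.9 (inert)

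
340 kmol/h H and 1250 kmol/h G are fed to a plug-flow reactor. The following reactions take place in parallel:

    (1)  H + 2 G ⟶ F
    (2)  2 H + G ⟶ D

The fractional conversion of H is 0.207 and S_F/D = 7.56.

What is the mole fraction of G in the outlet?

Conversion of H: H consumed = 0.207 × 340 = 70.38 kmol/h = 1ξ₁ + 2ξ₂.
Selectivity: 1ξ₁ / (1ξ₂) = 7.56 → ξ₁ = 7.56 ξ₂.
Substitute: (1·7.56 + 2) ξ₂ = 70.38 → ξ₂ = 7.362 kmol/h, ξ₁ = 55.66 kmol/h.
Outlet amounts (n = n₀ + Σ ν·ξ):
  H: 340 − 1(55.66) − 2(7.362) = 269.6
  G: 1250 − 2(55.66) − 1(7.362) = 1131
  F: 0 + 1(55.66) = 55.66
  D: 0 + 1(7.362) = 7.362
Total out = 1464 kmol/h; y_G = 1131 / 1464 = 0.7728.

0.773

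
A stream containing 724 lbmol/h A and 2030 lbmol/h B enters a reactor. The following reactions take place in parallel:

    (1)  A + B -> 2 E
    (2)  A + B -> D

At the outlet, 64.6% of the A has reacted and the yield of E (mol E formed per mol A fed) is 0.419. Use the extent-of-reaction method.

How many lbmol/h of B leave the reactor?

1560 lbmol/h

Yield of E: 2ξ₁ / 724 = 0.419 → ξ₁ = 151.7 lbmol/h.
Conversion of A: 1ξ₁ + 1ξ₂ = 0.646 × 724 = 467.7 → ξ₂ = 316 lbmol/h.
Outlet amounts (n = n₀ + Σ ν·ξ):
  A: 724 − 1(151.7) − 1(316) = 256.3
  B: 2030 − 1(151.7) − 1(316) = 1562
  E: 0 + 2(151.7) = 303.4
  D: 0 + 1(316) = 316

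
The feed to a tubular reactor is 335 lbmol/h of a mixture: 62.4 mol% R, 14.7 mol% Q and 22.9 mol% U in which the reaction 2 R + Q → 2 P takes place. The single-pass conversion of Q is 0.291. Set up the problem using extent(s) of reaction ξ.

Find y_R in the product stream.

0.563

Q reacted = 0.291 × 49.24 = 14.33 lbmol/h; ν_Q = −1, so ξ = 14.33/1 = 14.33 lbmol/h.
Outlet amounts (n = n₀ + ν ξ):
  R: 209 − 2(14.33) = 180.4
  Q: 49.24 − 1(14.33) = 34.91
  P: 0 + 2(14.33) = 28.66
  U: 76.71 (inert)
Total out = 320.7 lbmol/h; y_R = 180.4 / 320.7 = 0.5625.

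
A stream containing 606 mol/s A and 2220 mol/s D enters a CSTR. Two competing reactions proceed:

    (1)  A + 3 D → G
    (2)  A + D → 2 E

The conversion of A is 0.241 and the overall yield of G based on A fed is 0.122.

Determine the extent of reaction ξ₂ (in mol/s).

ξ₂ = 72.1 mol/s

Yield of G: 1ξ₁ / 606 = 0.122 → ξ₁ = 73.93 mol/s.
Conversion of A: 1ξ₁ + 1ξ₂ = 0.241 × 606 = 146 → ξ₂ = 72.11 mol/s.
Outlet amounts (n = n₀ + Σ ν·ξ):
  A: 606 − 1(73.93) − 1(72.11) = 460
  D: 2220 − 3(73.93) − 1(72.11) = 1926
  G: 0 + 1(73.93) = 73.93
  E: 0 + 2(72.11) = 144.2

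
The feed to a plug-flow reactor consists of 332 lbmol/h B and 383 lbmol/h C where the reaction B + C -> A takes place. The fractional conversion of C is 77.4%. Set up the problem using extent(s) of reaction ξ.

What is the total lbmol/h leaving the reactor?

419 lbmol/h

C reacted = 0.774 × 383 = 296.4 lbmol/h; ν_C = −1, so ξ = 296.4/1 = 296.4 lbmol/h.
Outlet amounts (n = n₀ + ν ξ):
  B: 332 − 1(296.4) = 35.56
  C: 383 − 1(296.4) = 86.56
  A: 0 + 1(296.4) = 296.4
Total out = 35.56 + 86.56 + 296.4 = 418.6 lbmol/h.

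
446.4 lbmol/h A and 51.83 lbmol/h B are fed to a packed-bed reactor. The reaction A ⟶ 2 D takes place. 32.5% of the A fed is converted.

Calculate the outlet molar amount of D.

A reacted = 0.325 × 446.4 = 145.1 lbmol/h; ν_A = −1, so ξ = 145.1/1 = 145.1 lbmol/h.
Outlet amounts (n = n₀ + ν ξ):
  A: 446.4 − 1(145.1) = 301.3
  D: 0 + 2(145.1) = 290.2
  B: 51.83 (inert)

290 lbmol/h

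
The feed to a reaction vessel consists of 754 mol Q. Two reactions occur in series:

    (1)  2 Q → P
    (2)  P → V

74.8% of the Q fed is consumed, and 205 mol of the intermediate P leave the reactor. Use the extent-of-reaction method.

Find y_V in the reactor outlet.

Conversion of Q: Q consumed = 2ξ₁ = 0.748 × 754 → ξ₁ = 282 mol.
P balance: n_P = 0 + 1ξ₁ − 1ξ₂ = 205 → ξ₂ = (1·282 − 205)/1 = 77 mol.
Outlet amounts (n = n₀ + Σ ν·ξ):
  Q: 754 − 2(282) = 190
  P: 0 + 1(282) − 1(77) = 205
  V: 0 + 1(77) = 77
Total out = 472 mol; y_V = 77 / 472 = 0.1631.

0.163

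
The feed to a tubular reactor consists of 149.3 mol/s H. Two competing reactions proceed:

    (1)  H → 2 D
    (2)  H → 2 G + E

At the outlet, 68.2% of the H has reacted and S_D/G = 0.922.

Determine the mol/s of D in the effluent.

Conversion of H: H consumed = 0.682 × 149.3 = 101.8 mol/s = 1ξ₁ + 1ξ₂.
Selectivity: 2ξ₁ / (2ξ₂) = 0.922 → ξ₁ = 0.922 ξ₂.
Substitute: (1·0.922 + 1) ξ₂ = 101.8 → ξ₂ = 52.98 mol/s, ξ₁ = 48.85 mol/s.
Outlet amounts (n = n₀ + Σ ν·ξ):
  H: 149.3 − 1(48.85) − 1(52.98) = 47.48
  D: 0 + 2(48.85) = 97.69
  G: 0 + 2(52.98) = 106
  E: 0 + 1(52.98) = 52.98

97.7 mol/s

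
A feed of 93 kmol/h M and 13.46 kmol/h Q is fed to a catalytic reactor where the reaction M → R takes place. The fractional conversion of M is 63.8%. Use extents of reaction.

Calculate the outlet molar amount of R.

59.3 kmol/h

M reacted = 0.638 × 93 = 59.33 kmol/h; ν_M = −1, so ξ = 59.33/1 = 59.33 kmol/h.
Outlet amounts (n = n₀ + ν ξ):
  M: 93 − 1(59.33) = 33.67
  R: 0 + 1(59.33) = 59.33
  Q: 13.46 (inert)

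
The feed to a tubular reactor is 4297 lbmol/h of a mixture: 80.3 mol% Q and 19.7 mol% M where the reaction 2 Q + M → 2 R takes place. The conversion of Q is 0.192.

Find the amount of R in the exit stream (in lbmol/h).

Q reacted = 0.192 × 3450 = 662.5 lbmol/h; ν_Q = −2, so ξ = 662.5/2 = 331.2 lbmol/h.
Outlet amounts (n = n₀ + ν ξ):
  Q: 3450 − 2(331.2) = 2788
  M: 846.5 − 1(331.2) = 515.3
  R: 0 + 2(331.2) = 662.5

662 lbmol/h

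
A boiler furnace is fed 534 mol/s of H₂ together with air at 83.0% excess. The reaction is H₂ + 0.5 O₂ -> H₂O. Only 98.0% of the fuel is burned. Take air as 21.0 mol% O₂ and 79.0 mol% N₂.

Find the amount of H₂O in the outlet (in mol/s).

Stoichiometric O₂ = 0.5 × 534 = 267 mol/s; O₂ fed = 267 × 1.830 = 488.6 mol/s.
N₂ fed = 488.6 × 79/21 = 1838 mol/s.
Fuel reacted = 0.98 × 534 → ξ = 523.3 mol/s.
Outlet (n = n₀ + ν ξ):
  H₂: 534 − 1(523.3) = 10.68
  O₂: 488.6 − 0.5(523.3) = 227
  N₂: 1838 (inert)
  H₂O: 0 + 1(523.3) = 523.3

523 mol/s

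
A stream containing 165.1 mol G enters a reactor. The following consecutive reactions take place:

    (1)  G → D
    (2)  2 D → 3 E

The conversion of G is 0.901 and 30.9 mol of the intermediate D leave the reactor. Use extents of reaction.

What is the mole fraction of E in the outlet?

0.789

Conversion of G: G consumed = 1ξ₁ = 0.901 × 165.1 → ξ₁ = 148.8 mol.
D balance: n_D = 0 + 1ξ₁ − 2ξ₂ = 30.9 → ξ₂ = (1·148.8 − 30.9)/2 = 58.93 mol.
Outlet amounts (n = n₀ + Σ ν·ξ):
  G: 165.1 − 1(148.8) = 16.34
  D: 0 + 1(148.8) − 2(58.93) = 30.9
  E: 0 + 3(58.93) = 176.8
Total out = 224 mol; y_E = 176.8 / 224 = 0.7891.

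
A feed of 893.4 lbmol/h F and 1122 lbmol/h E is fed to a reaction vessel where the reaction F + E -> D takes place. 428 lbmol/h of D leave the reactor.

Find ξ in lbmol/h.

For D: n = n₀ + 1ξ → 428 = 0 + 1ξ, giving ξ = 428 lbmol/h.
Outlet amounts (n = n₀ + ν ξ):
  F: 893.4 − 1(428) = 465.4
  E: 1122 − 1(428) = 694
  D: 0 + 1(428) = 428

ξ = 428 lbmol/h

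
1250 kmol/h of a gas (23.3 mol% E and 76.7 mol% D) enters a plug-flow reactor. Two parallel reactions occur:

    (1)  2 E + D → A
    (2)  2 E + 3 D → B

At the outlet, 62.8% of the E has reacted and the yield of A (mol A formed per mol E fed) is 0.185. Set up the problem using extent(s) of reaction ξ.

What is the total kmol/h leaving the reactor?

992 kmol/h

Yield of A: 1ξ₁ / 291.2 = 0.185 → ξ₁ = 53.88 kmol/h.
Conversion of E: 2ξ₁ + 2ξ₂ = 0.628 × 291.2 = 182.9 → ξ₂ = 37.57 kmol/h.
Outlet amounts (n = n₀ + Σ ν·ξ):
  E: 291.2 − 2(53.88) − 2(37.57) = 108.3
  D: 958.8 − 1(53.88) − 3(37.57) = 792.2
  A: 0 + 1(53.88) = 53.88
  B: 0 + 1(37.57) = 37.57
Total out = 108.3 + 792.2 + 53.88 + 37.57 = 992 kmol/h.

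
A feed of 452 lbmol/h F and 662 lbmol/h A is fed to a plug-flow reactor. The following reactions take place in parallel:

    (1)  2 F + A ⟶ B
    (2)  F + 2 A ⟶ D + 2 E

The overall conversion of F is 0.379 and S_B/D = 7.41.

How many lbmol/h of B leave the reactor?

Conversion of F: F consumed = 0.379 × 452 = 171.3 lbmol/h = 2ξ₁ + 1ξ₂.
Selectivity: 1ξ₁ / (1ξ₂) = 7.41 → ξ₁ = 7.41 ξ₂.
Substitute: (2·7.41 + 1) ξ₂ = 171.3 → ξ₂ = 10.83 lbmol/h, ξ₁ = 80.24 lbmol/h.
Outlet amounts (n = n₀ + Σ ν·ξ):
  F: 452 − 2(80.24) − 1(10.83) = 280.7
  A: 662 − 1(80.24) − 2(10.83) = 560.1
  B: 0 + 1(80.24) = 80.24
  D: 0 + 1(10.83) = 10.83
  E: 0 + 2(10.83) = 21.66

80.2 lbmol/h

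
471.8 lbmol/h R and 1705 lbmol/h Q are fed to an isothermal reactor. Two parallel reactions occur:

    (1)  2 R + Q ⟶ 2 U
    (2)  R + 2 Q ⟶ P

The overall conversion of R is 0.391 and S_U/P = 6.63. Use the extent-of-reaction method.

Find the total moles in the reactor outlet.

2050 lbmol/h

Conversion of R: R consumed = 0.391 × 471.8 = 184.5 lbmol/h = 2ξ₁ + 1ξ₂.
Selectivity: 2ξ₁ / (1ξ₂) = 6.63 → ξ₁ = 3.315 ξ₂.
Substitute: (2·3.315 + 1) ξ₂ = 184.5 → ξ₂ = 24.18 lbmol/h, ξ₁ = 80.15 lbmol/h.
Outlet amounts (n = n₀ + Σ ν·ξ):
  R: 471.8 − 2(80.15) − 1(24.18) = 287.3
  Q: 1705 − 1(80.15) − 2(24.18) = 1576
  U: 0 + 2(80.15) = 160.3
  P: 0 + 1(24.18) = 24.18
Total out = 287.3 + 1576 + 160.3 + 24.18 = 2048 lbmol/h.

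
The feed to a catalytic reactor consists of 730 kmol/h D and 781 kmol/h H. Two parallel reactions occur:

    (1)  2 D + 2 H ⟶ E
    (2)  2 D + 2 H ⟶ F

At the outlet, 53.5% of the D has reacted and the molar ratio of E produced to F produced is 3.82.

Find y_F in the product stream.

0.0438

Conversion of D: D consumed = 0.535 × 730 = 390.6 kmol/h = 2ξ₁ + 2ξ₂.
Selectivity: 1ξ₁ / (1ξ₂) = 3.82 → ξ₁ = 3.82 ξ₂.
Substitute: (2·3.82 + 2) ξ₂ = 390.6 → ξ₂ = 40.51 kmol/h, ξ₁ = 154.8 kmol/h.
Outlet amounts (n = n₀ + Σ ν·ξ):
  D: 730 − 2(154.8) − 2(40.51) = 339.5
  H: 781 − 2(154.8) − 2(40.51) = 390.5
  E: 0 + 1(154.8) = 154.8
  F: 0 + 1(40.51) = 40.51
Total out = 925.2 kmol/h; y_F = 40.51 / 925.2 = 0.04379.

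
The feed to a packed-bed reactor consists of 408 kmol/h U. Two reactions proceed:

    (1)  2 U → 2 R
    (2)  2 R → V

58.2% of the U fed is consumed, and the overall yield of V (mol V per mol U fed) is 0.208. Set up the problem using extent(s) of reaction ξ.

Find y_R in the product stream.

0.21

Conversion of U: U consumed = 2ξ₁ = 0.582 × 408 → ξ₁ = 118.7 kmol/h.
Yield of V: 1ξ₂ / 408 = 0.208 → ξ₂ = 84.86 kmol/h.
Outlet amounts (n = n₀ + Σ ν·ξ):
  U: 408 − 2(118.7) = 170.5
  R: 0 + 2(118.7) − 2(84.86) = 67.73
  V: 0 + 1(84.86) = 84.86
Total out = 323.1 kmol/h; y_R = 67.73 / 323.1 = 0.2096.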